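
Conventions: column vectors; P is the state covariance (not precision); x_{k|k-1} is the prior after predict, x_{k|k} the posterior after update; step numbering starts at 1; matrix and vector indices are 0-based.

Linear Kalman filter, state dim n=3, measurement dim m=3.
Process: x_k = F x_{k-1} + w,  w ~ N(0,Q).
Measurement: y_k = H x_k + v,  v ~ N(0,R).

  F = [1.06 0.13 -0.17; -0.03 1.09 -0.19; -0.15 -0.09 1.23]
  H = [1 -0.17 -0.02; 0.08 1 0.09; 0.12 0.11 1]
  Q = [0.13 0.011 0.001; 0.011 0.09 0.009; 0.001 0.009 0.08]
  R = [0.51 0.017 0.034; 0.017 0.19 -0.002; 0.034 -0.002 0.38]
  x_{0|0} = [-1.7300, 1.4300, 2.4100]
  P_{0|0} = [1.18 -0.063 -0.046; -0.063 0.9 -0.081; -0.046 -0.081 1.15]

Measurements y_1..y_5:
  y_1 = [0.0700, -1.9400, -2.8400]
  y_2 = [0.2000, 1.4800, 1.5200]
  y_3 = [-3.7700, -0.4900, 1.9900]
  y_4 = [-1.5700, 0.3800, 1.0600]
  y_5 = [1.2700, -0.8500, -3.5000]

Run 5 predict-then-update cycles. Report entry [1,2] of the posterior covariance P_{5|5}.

P_post[1,2] = -0.0388

step 1: x^-=[-2.0576, 1.1527, 3.0951]  P^-=[1.5071 0.0916 -0.5057; 0.0916 1.2390 -0.4422; -0.5057 -0.4422 1.8869]  S=[2.0397 -0.0152 -0.2662; -0.0152 1.3817 -0.1621; -0.2662 -0.1621 2.0873]  K=[0.7308 0.1230 -0.0480; -0.0582 0.8630 -0.0817; -0.1228 -0.1309 0.8258]  nu=[2.3855, -3.2067, -5.8150]  x^+=[-0.4293, -1.2785, -1.5799]  P^+=[0.3740 0.0095 -0.0396; 0.0095 0.1673 -0.0543; -0.0396 -0.0543 0.3206]
step 2: x^-=[-0.3527, -1.0805, -1.7639]  P^-=[0.5816 0.0633 -0.1907; 0.0633 0.3221 -0.1556; -0.1907 -0.1556 0.6017]  S=[1.0862 0.0588 -0.0720; 0.0588 0.5000 -0.0731; -0.0720 -0.0731 0.9156]  K=[0.5180 0.1136 -0.0746; -0.0277 0.6184 -0.0757; -0.1157 -0.1329 0.5937]  nu=[0.3337, 2.7475, 3.4450]  x^+=[-0.1249, 0.3483, -0.1223]  P^+=[0.2649 0.0133 -0.0442; 0.0133 0.1202 -0.0458; -0.0442 -0.0458 0.2323]
step 3: x^-=[-0.0663, 0.4067, -0.1630]  P^-=[0.4581 0.0607 -0.1594; 0.0607 0.2591 -0.1198; -0.1594 -0.1198 0.4652]  S=[0.9606 0.0588 -0.0582; 0.0588 0.4416 -0.0549; -0.0582 -0.0549 0.7919]  K=[0.4573 0.1170 -0.0818; -0.0190 0.5672 -0.0682; -0.1148 -0.1243 0.5296]  nu=[-3.6378, -0.8767, 2.1162]  x^+=[-2.0055, -0.1659, 1.4842]  P^+=[0.2341 0.0155 -0.0456; 0.0155 0.1101 -0.0417; -0.0456 -0.0417 0.2076]
step 4: x^-=[-2.3997, -0.4027, 2.1413]  P^-=[0.4235 0.0614 -0.1506; 0.0614 0.2442 -0.1080; -0.1506 -0.1080 0.4268]  S=[0.9251 0.0597 -0.0544; 0.0597 0.4286 -0.0474; -0.0544 -0.0474 0.7575]  K=[0.4370 0.1206 -0.0838; -0.0156 0.5537 -0.0638; -0.1147 -0.1181 0.5082]  nu=[0.8041, 0.7819, -0.7491]  x^+=[-1.8912, 0.0655, 1.5761]  P^+=[0.2240 0.0167 -0.0460; 0.0167 0.1073 -0.0397; -0.0460 -0.0397 0.1993]
step 5: x^-=[-2.2641, -0.1713, 2.2164]  P^-=[0.4122 0.0621 -0.1475; 0.0621 0.2397 -0.1033; -0.1475 -0.1033 0.4137]  S=[0.9134 0.0604 -0.0531; 0.0604 0.4249 -0.0441; -0.0531 -0.0441 0.7460]  K=[0.4299 0.1227 -0.0844; -0.0142 0.5496 -0.0616; -0.1146 -0.1149 0.5006]  nu=[3.5493, -0.6970, -5.4259]  x^+=[-0.3656, -0.2707, -0.8265]  P^+=[0.2205 0.0173 -0.0461; 0.0173 0.1064 -0.0388; -0.0461 -0.0388 0.1963]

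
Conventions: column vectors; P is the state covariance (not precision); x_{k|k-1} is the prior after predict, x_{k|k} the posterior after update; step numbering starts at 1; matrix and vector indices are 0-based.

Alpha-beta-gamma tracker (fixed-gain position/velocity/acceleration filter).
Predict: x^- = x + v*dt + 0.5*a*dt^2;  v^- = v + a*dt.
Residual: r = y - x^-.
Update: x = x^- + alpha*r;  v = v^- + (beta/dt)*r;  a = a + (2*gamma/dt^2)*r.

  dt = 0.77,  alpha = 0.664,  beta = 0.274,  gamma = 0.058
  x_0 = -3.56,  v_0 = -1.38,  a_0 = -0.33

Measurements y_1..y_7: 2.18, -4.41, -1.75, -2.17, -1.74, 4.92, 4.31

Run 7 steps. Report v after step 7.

v_post = 3.5342

step 1: x_pred=-4.7204  r=6.9004  x^+=-0.1385  v^+=0.8214  a^+=1.0201
step 2: x_pred=0.7963  r=-5.2063  x^+=-2.6607  v^+=-0.2458  a^+=0.0015
step 3: x_pred=-2.8495  r=1.0995  x^+=-2.1194  v^+=0.1466  a^+=0.2166
step 4: x_pred=-1.9424  r=-0.2276  x^+=-2.0935  v^+=0.2323  a^+=0.1720
step 5: x_pred=-1.8636  r=0.1236  x^+=-1.7815  v^+=0.4088  a^+=0.1962
step 6: x_pred=-1.4086  r=6.3286  x^+=2.7936  v^+=2.8119  a^+=1.4344
step 7: x_pred=5.3840  r=-1.0740  x^+=4.6709  v^+=3.5342  a^+=1.2243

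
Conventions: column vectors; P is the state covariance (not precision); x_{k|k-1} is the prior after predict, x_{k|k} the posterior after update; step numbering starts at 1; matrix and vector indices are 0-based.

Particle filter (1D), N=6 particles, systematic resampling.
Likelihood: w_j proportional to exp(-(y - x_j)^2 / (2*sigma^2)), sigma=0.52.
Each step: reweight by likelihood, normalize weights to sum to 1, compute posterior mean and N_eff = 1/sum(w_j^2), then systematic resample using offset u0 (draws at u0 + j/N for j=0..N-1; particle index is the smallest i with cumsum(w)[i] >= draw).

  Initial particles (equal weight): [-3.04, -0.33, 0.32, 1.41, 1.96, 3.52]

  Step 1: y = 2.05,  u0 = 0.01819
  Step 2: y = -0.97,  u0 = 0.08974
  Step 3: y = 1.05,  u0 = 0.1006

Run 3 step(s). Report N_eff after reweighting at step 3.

step 1: w=[0.0000, 0.0000, 0.0027, 0.3176, 0.6673, 0.0125]  mean=1.8003  Neff=1.8306  idx=[3, 3, 4, 4, 4, 4]
step 2: w=[0.4955, 0.4955, 0.0022, 0.0022, 0.0022, 0.0022]  mean=1.4149  Neff=2.0362  idx=[0, 0, 0, 1, 1, 1]
step 3: w=[0.1667, 0.1667, 0.1667, 0.1667, 0.1667, 0.1667]  mean=1.4100  Neff=6.0000  idx=[0, 1, 2, 3, 4, 5]

N_eff = 6.0000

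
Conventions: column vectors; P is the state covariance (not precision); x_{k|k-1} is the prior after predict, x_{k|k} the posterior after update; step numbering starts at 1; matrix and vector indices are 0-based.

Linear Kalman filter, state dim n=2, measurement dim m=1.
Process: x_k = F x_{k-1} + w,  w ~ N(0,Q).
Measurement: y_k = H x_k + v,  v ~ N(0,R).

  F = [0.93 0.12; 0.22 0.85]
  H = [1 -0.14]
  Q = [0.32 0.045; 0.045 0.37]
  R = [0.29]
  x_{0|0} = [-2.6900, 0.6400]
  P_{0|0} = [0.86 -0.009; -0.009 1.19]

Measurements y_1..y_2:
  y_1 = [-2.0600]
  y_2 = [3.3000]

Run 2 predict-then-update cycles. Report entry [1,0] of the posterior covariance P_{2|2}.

step 1: x^-=[-2.4249, -0.0478]  P^-=[1.0789 0.3350; 0.3350 1.2680]  S=[1.3000]  K=[0.7939; 0.1211]  nu=[0.3582]  x^+=[-2.1405, -0.0044]  P^+=[0.2596 0.2100; 0.2100 1.2490]
step 2: x^-=[-1.9912, -0.4747]  P^-=[0.6094 0.3970; 0.3970 1.3635]  S=[0.8150]  K=[0.6796; 0.2530]  nu=[5.2248]  x^+=[1.5594, 0.8470]  P^+=[0.2330 0.2569; 0.2569 1.3113]

P_post[1,0] = 0.2569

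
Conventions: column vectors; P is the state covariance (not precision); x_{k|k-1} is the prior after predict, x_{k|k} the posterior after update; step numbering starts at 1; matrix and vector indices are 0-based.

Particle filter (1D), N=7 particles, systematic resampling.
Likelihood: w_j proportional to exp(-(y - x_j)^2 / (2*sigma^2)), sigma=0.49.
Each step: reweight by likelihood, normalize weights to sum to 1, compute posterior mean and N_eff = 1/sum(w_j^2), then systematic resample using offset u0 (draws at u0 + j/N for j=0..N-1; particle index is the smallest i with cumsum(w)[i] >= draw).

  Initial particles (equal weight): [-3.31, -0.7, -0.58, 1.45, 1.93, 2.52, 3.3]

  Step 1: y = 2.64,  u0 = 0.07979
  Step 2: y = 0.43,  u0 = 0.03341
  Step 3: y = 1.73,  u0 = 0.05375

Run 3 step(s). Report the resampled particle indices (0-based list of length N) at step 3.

resampled_idx = [0, 1, 2, 3, 4, 5, 6]

step 1: w=[0.0000, 0.0000, 0.0000, 0.0295, 0.1970, 0.5463, 0.2272]  mean=2.5494  Neff=2.5660  idx=[4, 4, 5, 5, 5, 6, 6]
step 2: w=[0.4911, 0.4911, 0.0060, 0.0060, 0.0060, 0.0000, 0.0000]  mean=1.9406  Neff=2.0731  idx=[0, 0, 0, 0, 1, 1, 1]
step 3: w=[0.1429, 0.1429, 0.1429, 0.1429, 0.1429, 0.1429, 0.1429]  mean=1.9300  Neff=7.0000  idx=[0, 1, 2, 3, 4, 5, 6]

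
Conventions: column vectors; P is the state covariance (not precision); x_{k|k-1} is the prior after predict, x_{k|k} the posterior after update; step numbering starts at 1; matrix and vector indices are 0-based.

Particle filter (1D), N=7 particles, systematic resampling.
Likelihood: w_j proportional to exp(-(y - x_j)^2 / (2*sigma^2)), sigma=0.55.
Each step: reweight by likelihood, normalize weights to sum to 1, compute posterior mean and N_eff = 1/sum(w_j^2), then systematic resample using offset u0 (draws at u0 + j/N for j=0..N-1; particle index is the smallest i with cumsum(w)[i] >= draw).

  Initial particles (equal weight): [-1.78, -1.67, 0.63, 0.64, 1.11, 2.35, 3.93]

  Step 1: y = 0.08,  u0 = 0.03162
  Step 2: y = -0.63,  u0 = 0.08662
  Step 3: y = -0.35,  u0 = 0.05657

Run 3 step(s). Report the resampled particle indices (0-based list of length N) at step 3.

step 1: w=[0.0024, 0.0046, 0.4379, 0.4300, 0.1250, 0.0001, 0.0000]  mean=0.6783  Neff=2.5490  idx=[2, 2, 2, 3, 3, 3, 4]
step 2: w=[0.1675, 0.1675, 0.1675, 0.1607, 0.1607, 0.1607, 0.0155]  mean=0.6423  Neff=6.1785  idx=[0, 1, 2, 3, 3, 4, 5]
step 3: w=[0.1455, 0.1455, 0.1455, 0.1409, 0.1409, 0.1409, 0.1409]  mean=0.6356  Neff=6.9982  idx=[0, 1, 2, 3, 4, 5, 6]

resampled_idx = [0, 1, 2, 3, 4, 5, 6]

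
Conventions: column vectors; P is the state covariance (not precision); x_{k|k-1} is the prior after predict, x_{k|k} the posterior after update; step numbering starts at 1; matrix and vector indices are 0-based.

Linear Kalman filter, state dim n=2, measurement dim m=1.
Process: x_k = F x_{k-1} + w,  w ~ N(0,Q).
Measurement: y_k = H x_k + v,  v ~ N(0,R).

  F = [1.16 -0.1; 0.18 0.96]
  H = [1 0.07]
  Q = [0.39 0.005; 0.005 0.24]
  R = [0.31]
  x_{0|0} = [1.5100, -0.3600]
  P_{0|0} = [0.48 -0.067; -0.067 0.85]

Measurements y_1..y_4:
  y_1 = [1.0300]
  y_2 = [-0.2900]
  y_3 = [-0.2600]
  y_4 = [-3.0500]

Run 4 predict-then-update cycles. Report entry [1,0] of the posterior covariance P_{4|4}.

step 1: x^-=[1.7876, -0.0738]  P^-=[1.0599 -0.0498; -0.0498 1.0158]  S=[1.3679]  K=[0.7723; 0.0156]  nu=[-0.7524]  x^+=[1.2065, -0.0855]  P^+=[0.2440 -0.0662; -0.0662 1.0154]
step 2: x^-=[1.4081, 0.1351]  P^-=[0.7439 -0.1141; -0.1141 1.1608]  S=[1.0436]  K=[0.7052; -0.0315]  nu=[-1.7075]  x^+=[0.2040, 0.1888]  P^+=[0.2250 -0.0909; -0.0909 1.1598]
step 3: x^-=[0.2178, 0.2180]  P^-=[0.7254 -0.1590; -0.1590 1.2847]  S=[1.0194]  K=[0.7007; -0.0678]  nu=[-0.4930]  x^+=[-0.1277, 0.2514]  P^+=[0.2249 -0.1106; -0.1106 1.2800]
step 4: x^-=[-0.1732, 0.2183]  P^-=[0.7311 -0.1921; -0.1921 1.3888]  S=[1.0211]  K=[0.7029; -0.0929]  nu=[-2.8920]  x^+=[-2.2061, 0.4871]  P^+=[0.2267 -0.1254; -0.1254 1.3799]

P_post[1,0] = -0.1254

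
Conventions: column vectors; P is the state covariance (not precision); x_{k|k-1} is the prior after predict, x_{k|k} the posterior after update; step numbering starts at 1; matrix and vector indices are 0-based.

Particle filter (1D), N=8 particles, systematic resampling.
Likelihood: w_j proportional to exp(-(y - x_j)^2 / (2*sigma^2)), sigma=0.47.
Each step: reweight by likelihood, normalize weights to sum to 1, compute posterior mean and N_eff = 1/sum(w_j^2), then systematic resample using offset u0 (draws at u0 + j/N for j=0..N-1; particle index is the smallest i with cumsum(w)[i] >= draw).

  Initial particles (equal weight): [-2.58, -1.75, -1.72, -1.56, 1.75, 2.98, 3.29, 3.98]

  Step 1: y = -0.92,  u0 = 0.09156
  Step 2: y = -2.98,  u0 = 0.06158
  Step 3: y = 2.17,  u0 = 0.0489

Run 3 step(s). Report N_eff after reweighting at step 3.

N_eff = 2.6277

step 1: w=[0.0023, 0.2495, 0.2787, 0.4695, 0.0000, 0.0000, 0.0000, 0.0000]  mean=-1.6544  Neff=2.7751  idx=[1, 1, 2, 2, 3, 3, 3, 3]
step 2: w=[0.2013, 0.2013, 0.1700, 0.1700, 0.0644, 0.0644, 0.0644, 0.0644]  mean=-1.6909  Neff=6.4363  idx=[0, 0, 1, 2, 2, 3, 5, 7]
step 3: w=[0.0162, 0.0162, 0.0162, 0.0275, 0.0275, 0.0275, 0.4345, 0.4345]  mean=-1.5824  Neff=2.6277  idx=[3, 6, 6, 6, 6, 7, 7, 7]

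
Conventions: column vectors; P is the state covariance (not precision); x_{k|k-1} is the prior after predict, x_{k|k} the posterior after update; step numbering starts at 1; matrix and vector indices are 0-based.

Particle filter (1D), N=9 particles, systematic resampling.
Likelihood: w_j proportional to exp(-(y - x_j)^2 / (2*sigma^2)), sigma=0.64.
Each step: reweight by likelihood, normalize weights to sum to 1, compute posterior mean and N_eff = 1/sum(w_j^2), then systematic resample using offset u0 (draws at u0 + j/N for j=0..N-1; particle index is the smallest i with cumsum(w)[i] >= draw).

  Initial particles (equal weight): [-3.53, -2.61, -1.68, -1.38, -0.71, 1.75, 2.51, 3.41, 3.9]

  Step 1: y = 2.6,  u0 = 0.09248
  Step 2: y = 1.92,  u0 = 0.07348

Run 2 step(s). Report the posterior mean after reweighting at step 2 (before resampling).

step 1: w=[0.0000, 0.0000, 0.0000, 0.0000, 0.0000, 0.2091, 0.5000, 0.2267, 0.0642]  mean=2.6444  Neff=2.8631  idx=[5, 5, 6, 6, 6, 6, 7, 7, 8]
step 2: w=[0.2059, 0.2059, 0.1395, 0.1395, 0.1395, 0.1395, 0.0142, 0.0142, 0.0018]  mean=2.2250  Neff=6.1328  idx=[0, 0, 1, 1, 2, 3, 4, 5, 5]

post_mean = 2.2250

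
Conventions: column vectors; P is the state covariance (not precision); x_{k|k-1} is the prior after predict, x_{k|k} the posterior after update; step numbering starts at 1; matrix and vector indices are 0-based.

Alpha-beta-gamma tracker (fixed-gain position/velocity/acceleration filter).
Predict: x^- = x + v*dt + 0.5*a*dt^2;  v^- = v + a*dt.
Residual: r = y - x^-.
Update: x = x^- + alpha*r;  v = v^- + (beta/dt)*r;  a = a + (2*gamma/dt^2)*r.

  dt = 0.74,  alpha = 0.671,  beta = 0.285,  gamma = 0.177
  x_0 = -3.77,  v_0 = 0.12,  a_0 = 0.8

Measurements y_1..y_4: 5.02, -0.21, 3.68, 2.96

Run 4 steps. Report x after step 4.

x_post = 4.9453

step 1: x_pred=-3.4622  r=8.4822  x^+=2.2294  v^+=3.9788  a^+=6.2834
step 2: x_pred=6.8940  r=-7.1040  x^+=2.1272  v^+=5.8924  a^+=1.6909
step 3: x_pred=6.9506  r=-3.2706  x^+=4.7560  v^+=5.8841  a^+=-0.4234
step 4: x_pred=8.9943  r=-6.0343  x^+=4.9453  v^+=3.2467  a^+=-4.3243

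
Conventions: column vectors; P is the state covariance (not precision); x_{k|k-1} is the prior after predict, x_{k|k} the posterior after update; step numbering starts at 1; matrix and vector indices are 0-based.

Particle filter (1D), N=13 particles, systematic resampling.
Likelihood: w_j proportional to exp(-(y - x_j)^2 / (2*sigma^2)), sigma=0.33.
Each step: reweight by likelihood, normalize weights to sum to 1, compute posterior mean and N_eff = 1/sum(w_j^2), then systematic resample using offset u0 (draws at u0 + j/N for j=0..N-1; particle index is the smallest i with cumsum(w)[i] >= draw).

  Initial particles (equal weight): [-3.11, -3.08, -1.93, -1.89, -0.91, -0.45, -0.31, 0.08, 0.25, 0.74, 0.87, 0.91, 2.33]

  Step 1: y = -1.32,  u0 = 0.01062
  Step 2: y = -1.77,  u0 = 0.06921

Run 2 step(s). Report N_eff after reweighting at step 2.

step 1: w=[0.0000, 0.0000, 0.1994, 0.2476, 0.5086, 0.0341, 0.0102, 0.0001, 0.0000, 0.0000, 0.0000, 0.0000, 0.0000]  mean=-1.3341  Neff=2.7698  idx=[2, 2, 2, 3, 3, 3, 4, 4, 4, 4, 4, 4, 4]
step 2: w=[0.1557, 0.1557, 0.1557, 0.1639, 0.1639, 0.1639, 0.0059, 0.0059, 0.0059, 0.0059, 0.0059, 0.0059, 0.0059]  mean=-1.8684  Neff=6.5106  idx=[0, 0, 1, 1, 2, 2, 3, 3, 4, 4, 5, 5, 11]

N_eff = 6.5106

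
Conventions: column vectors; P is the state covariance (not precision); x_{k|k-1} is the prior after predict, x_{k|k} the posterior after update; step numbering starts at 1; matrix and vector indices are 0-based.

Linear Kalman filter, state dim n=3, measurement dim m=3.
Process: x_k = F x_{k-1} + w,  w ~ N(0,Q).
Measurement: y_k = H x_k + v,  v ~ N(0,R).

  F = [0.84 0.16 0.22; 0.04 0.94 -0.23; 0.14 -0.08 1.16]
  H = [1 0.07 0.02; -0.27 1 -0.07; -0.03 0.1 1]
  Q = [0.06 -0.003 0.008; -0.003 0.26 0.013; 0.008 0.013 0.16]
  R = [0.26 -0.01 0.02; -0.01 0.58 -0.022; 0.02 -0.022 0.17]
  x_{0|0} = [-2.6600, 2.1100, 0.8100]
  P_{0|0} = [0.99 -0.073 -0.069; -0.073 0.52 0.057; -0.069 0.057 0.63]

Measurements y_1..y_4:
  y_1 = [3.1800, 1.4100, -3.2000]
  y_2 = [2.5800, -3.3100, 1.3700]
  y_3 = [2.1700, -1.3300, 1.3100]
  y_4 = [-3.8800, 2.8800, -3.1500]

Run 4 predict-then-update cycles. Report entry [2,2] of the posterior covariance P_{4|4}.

P_post[2,2] = 0.1156

step 1: x^-=[-1.7186, 1.6907, 0.3984]  P^-=[0.7612 0.0409 0.2220; 0.0409 0.7255 -0.1358; 0.2220 -0.1358 0.9991]  S=[1.0394 -0.1448 0.2383; -0.1448 1.3712 -0.2099; 0.2383 -0.2099 1.1363]  K=[0.7284 -0.0519 0.0165; 0.1593 0.5464 0.0108; 0.0212 -0.0621 0.8455]  nu=[4.7723, -0.7168, -3.8190]  x^+=[1.7315, 2.0178, -2.6852]  P^+=[0.1887 0.0148 0.0227; 0.0148 0.3164 -0.0382; 0.0227 -0.0382 0.1500]
step 2: x^-=[1.1866, 2.5836, -3.0339]  P^-=[0.2182 0.0444 0.0802; 0.0444 0.5650 -0.0899; 0.0802 -0.0899 0.3817]  S=[0.4903 0.0063 0.1030; 0.0063 1.1545 -0.1037; 0.1030 -0.1037 0.5345]  K=[0.4427 -0.0146 0.0579; 0.1619 0.4834 -0.0024; 0.0248 -0.0591 0.6766]  nu=[1.2733, -5.7856, 4.1811]  x^+=[2.0768, -0.0170, 0.1686]  P^+=[0.1147 0.0182 0.0206; 0.0182 0.2813 -0.0354; 0.0206 -0.0354 0.1210]
step 3: x^-=[1.7789, 0.0283, 0.4877]  P^-=[0.1640 0.0417 0.0627; 0.0417 0.5314 -0.0764; 0.0627 -0.0764 0.3397]  S=[0.4349 0.0175 0.0869; 0.0175 1.1155 -0.0863; 0.0869 -0.0863 0.4959]  K=[0.3755 -0.0076 0.0579; 0.1582 0.4689 0.0045; 0.0194 -0.0547 0.6529]  nu=[0.3794, -0.8438, 0.8728]  x^+=[1.9783, -0.3034, 1.1111]  P^+=[0.0972 0.0181 0.0186; 0.0181 0.2729 -0.0331; 0.0186 -0.0331 0.1165]
step 4: x^-=[1.8577, -0.4617, 1.5902]  P^-=[0.1506 0.0408 0.0580; 0.0408 0.5228 -0.0722; 0.0580 -0.0722 0.3322]  S=[0.4212 0.0200 0.0826; 0.0200 1.1057 -0.0813; 0.0826 -0.0813 0.4894]  K=[0.3564 -0.0059 0.0565; 0.1567 0.4652 0.0077; 0.0169 -0.0531 0.6488]  nu=[-5.7372, 3.9545, -4.6383]  x^+=[-0.4726, 0.4435, -1.7258]  P^+=[0.0922 0.0179 0.0178; 0.0179 0.2706 -0.0323; 0.0178 -0.0323 0.1156]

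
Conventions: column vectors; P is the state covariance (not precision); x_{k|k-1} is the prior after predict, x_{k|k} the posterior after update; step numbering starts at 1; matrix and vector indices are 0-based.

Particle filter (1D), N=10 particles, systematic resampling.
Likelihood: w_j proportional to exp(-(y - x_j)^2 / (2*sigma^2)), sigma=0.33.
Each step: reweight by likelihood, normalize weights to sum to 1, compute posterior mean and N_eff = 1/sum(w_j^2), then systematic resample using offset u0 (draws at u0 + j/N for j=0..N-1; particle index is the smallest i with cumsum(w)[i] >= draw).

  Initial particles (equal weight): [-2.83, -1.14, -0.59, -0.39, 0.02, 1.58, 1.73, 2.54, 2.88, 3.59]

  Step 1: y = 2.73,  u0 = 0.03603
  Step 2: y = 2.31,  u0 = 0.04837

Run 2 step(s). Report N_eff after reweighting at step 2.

step 1: w=[0.0000, 0.0000, 0.0000, 0.0000, 0.0000, 0.0013, 0.0056, 0.4720, 0.5024, 0.0187]  mean=2.7246  Neff=2.1027  idx=[7, 7, 7, 7, 7, 8, 8, 8, 8, 8]
step 2: w=[0.1554, 0.1554, 0.1554, 0.1554, 0.1554, 0.0446, 0.0446, 0.0446, 0.0446, 0.0446]  mean=2.6158  Neff=7.6503  idx=[0, 0, 1, 2, 2, 3, 4, 4, 6, 8]

N_eff = 7.6503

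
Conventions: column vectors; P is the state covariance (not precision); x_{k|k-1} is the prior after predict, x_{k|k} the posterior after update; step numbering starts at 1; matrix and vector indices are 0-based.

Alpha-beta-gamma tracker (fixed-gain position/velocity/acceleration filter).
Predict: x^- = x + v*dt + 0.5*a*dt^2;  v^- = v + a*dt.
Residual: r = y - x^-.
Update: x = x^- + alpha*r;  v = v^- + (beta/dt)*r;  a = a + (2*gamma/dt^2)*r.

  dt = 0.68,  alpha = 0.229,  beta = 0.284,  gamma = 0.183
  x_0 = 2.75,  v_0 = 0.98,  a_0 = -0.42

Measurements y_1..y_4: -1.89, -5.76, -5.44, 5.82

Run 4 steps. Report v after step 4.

step 1: x_pred=3.3193  r=-5.2093  x^+=2.1264  v^+=-1.4812  a^+=-4.5433
step 2: x_pred=0.0687  r=-5.8287  x^+=-1.2661  v^+=-7.0050  a^+=-9.1568
step 3: x_pred=-8.1465  r=2.7065  x^+=-7.5267  v^+=-12.1013  a^+=-7.0146
step 4: x_pred=-17.3774  r=23.1974  x^+=-12.0652  v^+=-7.1829  a^+=11.3467

v_post = -7.1829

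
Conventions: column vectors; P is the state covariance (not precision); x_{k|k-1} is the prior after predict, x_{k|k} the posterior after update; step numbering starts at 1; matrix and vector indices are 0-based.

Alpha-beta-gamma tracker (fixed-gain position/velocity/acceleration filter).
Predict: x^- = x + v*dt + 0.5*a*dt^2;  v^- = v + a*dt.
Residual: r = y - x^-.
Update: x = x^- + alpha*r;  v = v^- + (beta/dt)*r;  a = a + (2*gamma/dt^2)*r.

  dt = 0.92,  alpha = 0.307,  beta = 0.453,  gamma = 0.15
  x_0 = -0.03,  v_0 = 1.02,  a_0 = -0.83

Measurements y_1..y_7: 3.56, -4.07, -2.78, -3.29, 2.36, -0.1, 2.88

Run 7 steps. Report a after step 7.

step 1: x_pred=0.5571  r=3.0029  x^+=1.4790  v^+=1.7350  a^+=0.2343
step 2: x_pred=3.1744  r=-7.2444  x^+=0.9504  v^+=-1.6165  a^+=-2.3334
step 3: x_pred=-1.5243  r=-1.2557  x^+=-1.9098  v^+=-4.3815  a^+=-2.7784
step 4: x_pred=-7.1166  r=3.8266  x^+=-5.9418  v^+=-5.0535  a^+=-1.4221
step 5: x_pred=-11.1929  r=13.5529  x^+=-7.0321  v^+=0.3115  a^+=3.3816
step 6: x_pred=-5.3145  r=5.2145  x^+=-3.7136  v^+=5.9901  a^+=5.2298
step 7: x_pred=4.0105  r=-1.1305  x^+=3.6635  v^+=10.2449  a^+=4.8291

a_post = 4.8291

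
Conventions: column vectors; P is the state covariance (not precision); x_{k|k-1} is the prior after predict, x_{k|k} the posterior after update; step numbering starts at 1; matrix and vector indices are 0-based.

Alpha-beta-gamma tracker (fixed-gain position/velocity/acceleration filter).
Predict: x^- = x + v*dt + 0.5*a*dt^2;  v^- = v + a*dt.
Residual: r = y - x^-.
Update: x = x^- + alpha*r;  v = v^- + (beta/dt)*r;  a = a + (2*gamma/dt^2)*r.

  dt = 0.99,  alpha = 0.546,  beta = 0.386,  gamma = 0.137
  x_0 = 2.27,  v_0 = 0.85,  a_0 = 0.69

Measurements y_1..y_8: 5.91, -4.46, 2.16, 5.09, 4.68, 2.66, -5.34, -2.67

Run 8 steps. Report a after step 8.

a_post = -2.2020

step 1: x_pred=3.4496  r=2.4604  x^+=4.7930  v^+=2.4924  a^+=1.3778
step 2: x_pred=7.9357  r=-12.3957  x^+=1.1676  v^+=-0.9766  a^+=-2.0875
step 3: x_pred=-0.8222  r=2.9822  x^+=0.8061  v^+=-1.8805  a^+=-1.2538
step 4: x_pred=-1.6701  r=6.7601  x^+=2.0209  v^+=-0.4861  a^+=0.6360
step 5: x_pred=1.8514  r=2.8286  x^+=3.3958  v^+=1.2465  a^+=1.4268
step 6: x_pred=5.3290  r=-2.6690  x^+=3.8717  v^+=1.6184  a^+=0.6806
step 7: x_pred=5.8075  r=-11.1475  x^+=-0.2790  v^+=-2.0542  a^+=-2.4358
step 8: x_pred=-3.5063  r=0.8363  x^+=-3.0497  v^+=-4.1395  a^+=-2.2020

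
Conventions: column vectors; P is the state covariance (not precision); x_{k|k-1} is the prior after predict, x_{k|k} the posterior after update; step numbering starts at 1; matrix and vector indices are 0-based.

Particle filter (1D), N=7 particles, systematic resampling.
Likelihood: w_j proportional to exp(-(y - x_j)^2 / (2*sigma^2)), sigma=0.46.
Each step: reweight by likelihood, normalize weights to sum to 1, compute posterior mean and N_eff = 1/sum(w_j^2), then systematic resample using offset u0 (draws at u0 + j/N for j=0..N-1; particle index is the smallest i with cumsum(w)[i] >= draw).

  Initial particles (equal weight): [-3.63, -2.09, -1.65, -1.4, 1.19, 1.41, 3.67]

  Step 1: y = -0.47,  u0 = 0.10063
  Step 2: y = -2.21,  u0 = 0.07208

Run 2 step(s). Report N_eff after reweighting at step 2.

step 1: w=[0.0000, 0.0119, 0.2184, 0.7596, 0.0087, 0.0014, 0.0000]  mean=-1.4363  Neff=1.6002  idx=[2, 3, 3, 3, 3, 3, 3]
step 2: w=[0.2724, 0.1213, 0.1213, 0.1213, 0.1213, 0.1213, 0.1213]  mean=-1.4681  Neff=6.1562  idx=[0, 0, 1, 2, 4, 5, 6]

N_eff = 6.1562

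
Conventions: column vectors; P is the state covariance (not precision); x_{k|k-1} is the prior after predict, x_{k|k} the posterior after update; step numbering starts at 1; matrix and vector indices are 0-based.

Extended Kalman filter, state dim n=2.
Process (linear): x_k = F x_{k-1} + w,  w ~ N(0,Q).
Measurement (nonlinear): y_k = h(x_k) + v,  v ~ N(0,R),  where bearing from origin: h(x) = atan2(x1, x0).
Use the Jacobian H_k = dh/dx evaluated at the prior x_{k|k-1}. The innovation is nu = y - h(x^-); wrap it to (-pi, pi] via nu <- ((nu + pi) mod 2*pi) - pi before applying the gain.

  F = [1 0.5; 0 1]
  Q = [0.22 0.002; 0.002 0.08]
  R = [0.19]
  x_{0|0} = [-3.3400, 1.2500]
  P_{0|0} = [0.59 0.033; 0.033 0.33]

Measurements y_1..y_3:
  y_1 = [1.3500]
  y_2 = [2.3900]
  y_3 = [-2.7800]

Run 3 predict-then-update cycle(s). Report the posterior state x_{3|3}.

step 1: x^-=[-2.7150, 1.2500]  P^-=[0.9255 0.2000; 0.2000 0.4100]  H_jac=[-0.1399 -0.3039]  S=[0.2630]  K=[-0.7235; -0.5802]  nu=[-1.3601]  x^+=[-1.7310, 2.0391]  P^+=[0.7878 0.0896; 0.0896 0.3215]
step 2: x^-=[-0.7114, 2.0391]  P^-=[1.1778 0.2523; 0.2523 0.4015]  H_jac=[-0.4372 -0.1525]  S=[0.4581]  K=[-1.2080; -0.3745]  nu=[0.4835]  x^+=[-1.2955, 1.8580]  P^+=[0.5093 0.0451; 0.0451 0.3372]
step 3: x^-=[-0.3665, 1.8580]  P^-=[0.8587 0.2157; 0.2157 0.4172]  H_jac=[-0.5180 -0.1022]  S=[0.4476]  K=[-1.0430; -0.3449]  nu=[1.7376]  x^+=[-2.1788, 1.2588]  P^+=[0.3717 0.0547; 0.0547 0.3640]

x_post = [-2.1788, 1.2588]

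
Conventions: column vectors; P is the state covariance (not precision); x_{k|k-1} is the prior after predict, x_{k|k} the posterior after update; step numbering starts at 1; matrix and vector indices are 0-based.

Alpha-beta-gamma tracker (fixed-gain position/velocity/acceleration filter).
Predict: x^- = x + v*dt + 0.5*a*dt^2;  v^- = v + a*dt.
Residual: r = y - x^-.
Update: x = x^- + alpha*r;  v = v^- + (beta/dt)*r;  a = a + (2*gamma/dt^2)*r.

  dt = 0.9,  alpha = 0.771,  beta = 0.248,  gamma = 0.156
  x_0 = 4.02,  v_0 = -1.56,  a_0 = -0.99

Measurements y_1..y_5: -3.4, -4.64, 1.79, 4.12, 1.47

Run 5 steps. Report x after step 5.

step 1: x_pred=2.2150  r=-5.6151  x^+=-2.1142  v^+=-3.9983  a^+=-3.1528
step 2: x_pred=-6.9895  r=2.3495  x^+=-5.1780  v^+=-6.1884  a^+=-2.2478
step 3: x_pred=-11.6580  r=13.4480  x^+=-1.2896  v^+=-4.5058  a^+=2.9321
step 4: x_pred=-4.1573  r=8.2773  x^+=2.2245  v^+=0.4140  a^+=6.1204
step 5: x_pred=5.0758  r=-3.6058  x^+=2.2957  v^+=4.9287  a^+=4.7315

x_post = 2.2957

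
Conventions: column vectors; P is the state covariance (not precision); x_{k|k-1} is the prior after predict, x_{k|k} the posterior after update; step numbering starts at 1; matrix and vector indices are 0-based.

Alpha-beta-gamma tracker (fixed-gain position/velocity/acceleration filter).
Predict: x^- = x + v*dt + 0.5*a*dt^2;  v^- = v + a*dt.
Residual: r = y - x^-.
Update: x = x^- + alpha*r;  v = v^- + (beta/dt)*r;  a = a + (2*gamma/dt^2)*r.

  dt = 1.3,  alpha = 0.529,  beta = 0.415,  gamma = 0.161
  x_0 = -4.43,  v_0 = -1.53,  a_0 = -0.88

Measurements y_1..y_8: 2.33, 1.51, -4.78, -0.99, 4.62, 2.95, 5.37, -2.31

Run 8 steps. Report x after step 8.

step 1: x_pred=-7.1626  r=9.4926  x^+=-2.1410  v^+=0.3563  a^+=0.9286
step 2: x_pred=-0.8931  r=2.4031  x^+=0.3782  v^+=2.3307  a^+=1.3865
step 3: x_pred=4.5797  r=-9.3597  x^+=-0.3716  v^+=1.1453  a^+=-0.3968
step 4: x_pred=0.7820  r=-1.7720  x^+=-0.1554  v^+=0.0638  a^+=-0.7344
step 5: x_pred=-0.6931  r=5.3131  x^+=2.1175  v^+=0.8051  a^+=0.2779
step 6: x_pred=3.3990  r=-0.4490  x^+=3.1615  v^+=1.0230  a^+=0.1923
step 7: x_pred=4.6540  r=0.7160  x^+=5.0327  v^+=1.5017  a^+=0.3288
step 8: x_pred=7.2627  r=-9.5727  x^+=2.1988  v^+=-1.1268  a^+=-1.4951

x_post = 2.1988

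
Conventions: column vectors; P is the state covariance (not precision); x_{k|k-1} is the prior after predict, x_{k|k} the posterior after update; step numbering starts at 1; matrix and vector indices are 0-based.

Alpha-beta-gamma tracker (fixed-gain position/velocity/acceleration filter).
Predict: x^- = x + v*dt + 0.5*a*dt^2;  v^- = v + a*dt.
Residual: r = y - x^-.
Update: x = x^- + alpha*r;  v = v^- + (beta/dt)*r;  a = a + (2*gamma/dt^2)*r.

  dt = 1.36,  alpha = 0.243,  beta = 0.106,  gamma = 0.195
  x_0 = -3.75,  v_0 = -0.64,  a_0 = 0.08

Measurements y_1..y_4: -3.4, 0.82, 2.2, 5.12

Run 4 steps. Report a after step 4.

a_post = 2.1906

step 1: x_pred=-4.5464  r=1.1464  x^+=-4.2678  v^+=-0.4418  a^+=0.3217
step 2: x_pred=-4.5712  r=5.3912  x^+=-3.2611  v^+=0.4159  a^+=1.4585
step 3: x_pred=-1.3467  r=3.5467  x^+=-0.4849  v^+=2.6759  a^+=2.2063
step 4: x_pred=5.1948  r=-0.0748  x^+=5.1766  v^+=5.6707  a^+=2.1906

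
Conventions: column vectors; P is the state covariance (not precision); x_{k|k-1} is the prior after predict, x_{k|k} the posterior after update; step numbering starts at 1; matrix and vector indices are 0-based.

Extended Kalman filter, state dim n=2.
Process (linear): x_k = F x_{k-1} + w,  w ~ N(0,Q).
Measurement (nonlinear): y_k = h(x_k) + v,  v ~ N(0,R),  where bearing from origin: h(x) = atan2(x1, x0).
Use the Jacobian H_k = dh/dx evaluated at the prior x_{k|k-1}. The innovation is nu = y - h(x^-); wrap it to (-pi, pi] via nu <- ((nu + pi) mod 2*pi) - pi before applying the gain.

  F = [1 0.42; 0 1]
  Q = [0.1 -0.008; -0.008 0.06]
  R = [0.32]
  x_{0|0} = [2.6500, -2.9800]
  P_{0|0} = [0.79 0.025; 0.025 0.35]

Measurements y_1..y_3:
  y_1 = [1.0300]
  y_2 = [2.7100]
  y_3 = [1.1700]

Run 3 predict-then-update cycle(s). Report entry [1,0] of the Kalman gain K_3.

step 1: x^-=[1.3984, -2.9800]  P^-=[0.9727 0.1640; 0.1640 0.4100]  H_jac=[0.2750 0.1291]  S=[0.4120]  K=[0.7006; 0.2379]  nu=[2.1620]  x^+=[2.9131, -2.4657]  P^+=[0.7705 0.0953; 0.0953 0.3867]
step 2: x^-=[1.8776, -2.4657]  P^-=[1.0188 0.2497; 0.2497 0.4467]  H_jac=[0.2567 0.1955]  S=[0.4293]  K=[0.7230; 0.3528]  nu=[-2.6532]  x^+=[-0.0406, -3.4016]  P^+=[0.7944 0.1403; 0.1403 0.3933]
step 3: x^-=[-1.4693, -3.4016]  P^-=[1.0816 0.2974; 0.2974 0.4533]  H_jac=[0.2478 -0.1070]  S=[0.3758]  K=[0.6283; 0.0670]  nu=[-3.1347]  x^+=[-3.4390, -3.6117]  P^+=[0.9332 0.2816; 0.2816 0.4516]

K[1,0] = 0.0670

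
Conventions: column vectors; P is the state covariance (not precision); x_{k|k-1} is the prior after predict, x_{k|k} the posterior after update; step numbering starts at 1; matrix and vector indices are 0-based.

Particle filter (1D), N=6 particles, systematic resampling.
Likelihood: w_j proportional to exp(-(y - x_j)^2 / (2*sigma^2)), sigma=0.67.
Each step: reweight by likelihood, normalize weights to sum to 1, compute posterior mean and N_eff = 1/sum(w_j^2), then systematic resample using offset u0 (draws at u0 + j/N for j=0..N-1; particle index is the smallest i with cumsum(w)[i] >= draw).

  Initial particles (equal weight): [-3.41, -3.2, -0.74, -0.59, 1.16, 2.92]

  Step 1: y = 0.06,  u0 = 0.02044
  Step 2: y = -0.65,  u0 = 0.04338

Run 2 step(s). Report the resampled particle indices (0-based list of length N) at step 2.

step 1: w=[0.0000, 0.0000, 0.3566, 0.4543, 0.1890, 0.0001]  mean=-0.3125  Neff=2.7079  idx=[2, 2, 2, 3, 3, 4]
step 2: w=[0.1986, 0.1986, 0.1986, 0.1996, 0.1996, 0.0052]  mean=-0.6702  Neff=5.0518  idx=[0, 1, 1, 2, 3, 4]

resampled_idx = [0, 1, 1, 2, 3, 4]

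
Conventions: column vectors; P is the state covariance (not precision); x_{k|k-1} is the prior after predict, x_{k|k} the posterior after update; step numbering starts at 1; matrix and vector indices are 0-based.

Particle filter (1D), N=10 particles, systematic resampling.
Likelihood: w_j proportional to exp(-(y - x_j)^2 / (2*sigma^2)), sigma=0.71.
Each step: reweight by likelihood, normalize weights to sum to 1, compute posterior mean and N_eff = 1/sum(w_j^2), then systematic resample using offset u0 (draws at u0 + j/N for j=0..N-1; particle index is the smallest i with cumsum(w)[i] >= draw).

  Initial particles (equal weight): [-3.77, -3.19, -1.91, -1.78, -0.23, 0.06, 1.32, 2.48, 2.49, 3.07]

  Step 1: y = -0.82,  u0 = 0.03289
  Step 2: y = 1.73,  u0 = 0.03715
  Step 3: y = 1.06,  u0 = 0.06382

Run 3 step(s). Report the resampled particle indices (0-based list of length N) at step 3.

step 1: w=[0.0001, 0.0020, 0.1624, 0.2115, 0.3736, 0.2448, 0.0056, 0.0000, 0.0000, 0.0000]  mean=-0.7572  Neff=3.6952  idx=[2, 2, 3, 3, 4, 4, 4, 4, 5, 5]
step 2: w=[0.0000, 0.0000, 0.0000, 0.0000, 0.1033, 0.1033, 0.1033, 0.1033, 0.2934, 0.2934]  mean=-0.0599  Neff=4.6545  idx=[4, 5, 6, 7, 8, 8, 8, 9, 9, 9]
step 3: w=[0.0641, 0.0641, 0.0641, 0.0641, 0.1239, 0.1239, 0.1239, 0.1239, 0.1239, 0.1239]  mean=-0.0144  Neff=9.2099  idx=[0, 2, 4, 4, 5, 6, 7, 8, 8, 9]

resampled_idx = [0, 2, 4, 4, 5, 6, 7, 8, 8, 9]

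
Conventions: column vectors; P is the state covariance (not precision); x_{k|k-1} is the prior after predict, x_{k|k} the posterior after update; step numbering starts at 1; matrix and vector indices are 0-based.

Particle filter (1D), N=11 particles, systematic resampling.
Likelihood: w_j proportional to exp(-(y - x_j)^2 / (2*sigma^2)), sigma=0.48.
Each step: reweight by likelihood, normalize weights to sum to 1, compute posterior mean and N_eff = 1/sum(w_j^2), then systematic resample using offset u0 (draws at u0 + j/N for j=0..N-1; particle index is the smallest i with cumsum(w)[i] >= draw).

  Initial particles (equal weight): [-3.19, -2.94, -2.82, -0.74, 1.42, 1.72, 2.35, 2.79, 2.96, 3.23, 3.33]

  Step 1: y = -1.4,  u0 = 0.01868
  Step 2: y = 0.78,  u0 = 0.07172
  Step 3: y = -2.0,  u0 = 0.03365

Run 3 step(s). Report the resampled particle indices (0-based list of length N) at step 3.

resampled_idx = [0, 1, 2, 3, 4, 5, 6, 7, 8, 9, 10]

step 1: w=[0.0023, 0.0143, 0.0308, 0.9526, 0.0000, 0.0000, 0.0000, 0.0000, 0.0000, 0.0000, 0.0000]  mean=-0.8413  Neff=1.1007  idx=[2, 3, 3, 3, 3, 3, 3, 3, 3, 3, 3]
step 2: w=[0.0000, 0.1000, 0.1000, 0.1000, 0.1000, 0.1000, 0.1000, 0.1000, 0.1000, 0.1000, 0.1000]  mean=-0.7400  Neff=10.0000  idx=[1, 2, 3, 4, 5, 6, 7, 8, 8, 9, 10]
step 3: w=[0.0909, 0.0909, 0.0909, 0.0909, 0.0909, 0.0909, 0.0909, 0.0909, 0.0909, 0.0909, 0.0909]  mean=-0.7400  Neff=11.0000  idx=[0, 1, 2, 3, 4, 5, 6, 7, 8, 9, 10]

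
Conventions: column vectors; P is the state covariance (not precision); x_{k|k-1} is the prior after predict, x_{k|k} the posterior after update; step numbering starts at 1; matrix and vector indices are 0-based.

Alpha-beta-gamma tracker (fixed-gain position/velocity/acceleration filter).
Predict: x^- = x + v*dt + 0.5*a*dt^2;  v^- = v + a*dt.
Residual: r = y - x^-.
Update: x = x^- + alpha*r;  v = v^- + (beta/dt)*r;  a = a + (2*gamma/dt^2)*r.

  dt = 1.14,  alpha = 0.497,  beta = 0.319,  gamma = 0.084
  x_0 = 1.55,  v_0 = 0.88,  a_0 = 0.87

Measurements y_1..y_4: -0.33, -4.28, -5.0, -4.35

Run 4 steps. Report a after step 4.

step 1: x_pred=3.1185  r=-3.4485  x^+=1.4046  v^+=0.9068  a^+=0.4242
step 2: x_pred=2.7140  r=-6.9940  x^+=-0.7620  v^+=-0.5667  a^+=-0.4799
step 3: x_pred=-1.7199  r=-3.2801  x^+=-3.3501  v^+=-2.0317  a^+=-0.9039
step 4: x_pred=-6.2536  r=1.9036  x^+=-5.3075  v^+=-2.5295  a^+=-0.6579

a_post = -0.6579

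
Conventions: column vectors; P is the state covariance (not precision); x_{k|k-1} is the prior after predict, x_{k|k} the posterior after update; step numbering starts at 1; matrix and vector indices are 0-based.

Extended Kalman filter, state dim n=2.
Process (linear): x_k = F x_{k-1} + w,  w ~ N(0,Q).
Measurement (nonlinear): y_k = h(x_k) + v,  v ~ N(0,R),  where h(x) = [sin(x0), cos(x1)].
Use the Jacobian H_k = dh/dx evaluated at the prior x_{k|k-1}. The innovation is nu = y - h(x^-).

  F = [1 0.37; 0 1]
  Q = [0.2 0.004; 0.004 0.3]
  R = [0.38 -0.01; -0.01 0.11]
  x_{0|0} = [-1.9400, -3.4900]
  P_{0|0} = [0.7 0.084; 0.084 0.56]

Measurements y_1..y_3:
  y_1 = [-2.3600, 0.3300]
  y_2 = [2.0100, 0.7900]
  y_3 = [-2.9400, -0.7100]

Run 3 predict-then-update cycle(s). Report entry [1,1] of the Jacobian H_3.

H_jac[1,1] = -0.7106

step 1: x^-=[-3.2313, -3.4900]  P^-=[1.0388 0.2952; 0.2952 0.8600]  H_jac=[-0.9960 0.0000; 0.0000 -0.3414]  S=[1.4105 0.0904; 0.0904 0.2102]  K=[-0.7227 -0.1687; -0.1223 -1.3440]  nu=[-2.4496, 1.2699]  x^+=[-1.6751, -4.8970]  P^+=[0.2741 0.0332; 0.0332 0.4294]
step 2: x^-=[-3.4870, -4.8970]  P^-=[0.5574 0.1961; 0.1961 0.7294]  H_jac=[-0.9409 0.0000; 0.0000 -0.9830]  S=[0.8735 0.1714; 0.1714 0.8149]  K=[-0.5779 -0.1150; -0.0402 -0.8715]  nu=[1.6714, 0.6064]  x^+=[-4.5226, -5.4928]  P^+=[0.2322 0.0070; 0.0070 0.0971]
step 3: x^-=[-6.5549, -5.4928]  P^-=[0.4506 0.0469; 0.0469 0.3971]  H_jac=[0.9633 0.0000; 0.0000 -0.7106]  S=[0.7982 -0.0421; -0.0421 0.3105]  K=[0.5421 -0.0339; 0.0087 -0.9076]  nu=[-2.6716, -1.4136]  x^+=[-7.9553, -4.2332]  P^+=[0.2142 0.0129; 0.0129 0.1406]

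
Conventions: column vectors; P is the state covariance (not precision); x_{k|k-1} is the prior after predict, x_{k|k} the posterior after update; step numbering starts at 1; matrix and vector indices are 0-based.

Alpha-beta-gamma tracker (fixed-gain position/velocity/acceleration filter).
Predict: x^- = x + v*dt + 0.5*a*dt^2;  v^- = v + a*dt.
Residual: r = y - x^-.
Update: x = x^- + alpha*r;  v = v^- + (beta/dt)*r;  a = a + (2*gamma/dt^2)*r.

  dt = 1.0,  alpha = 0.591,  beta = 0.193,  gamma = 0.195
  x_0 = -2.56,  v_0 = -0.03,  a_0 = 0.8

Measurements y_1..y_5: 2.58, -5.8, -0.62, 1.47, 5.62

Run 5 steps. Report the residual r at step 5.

step 1: x_pred=-2.1900  r=4.7700  x^+=0.6291  v^+=1.6906  a^+=2.6603
step 2: x_pred=3.6498  r=-9.4498  x^+=-1.9350  v^+=2.5271  a^+=-1.0251
step 3: x_pred=0.0795  r=-0.6995  x^+=-0.3339  v^+=1.3670  a^+=-1.2979
step 4: x_pred=0.3841  r=1.0859  x^+=1.0259  v^+=0.2786  a^+=-0.8744
step 5: x_pred=0.8672  r=4.7528  x^+=3.6761  v^+=0.3214  a^+=0.9791

resid = 4.7528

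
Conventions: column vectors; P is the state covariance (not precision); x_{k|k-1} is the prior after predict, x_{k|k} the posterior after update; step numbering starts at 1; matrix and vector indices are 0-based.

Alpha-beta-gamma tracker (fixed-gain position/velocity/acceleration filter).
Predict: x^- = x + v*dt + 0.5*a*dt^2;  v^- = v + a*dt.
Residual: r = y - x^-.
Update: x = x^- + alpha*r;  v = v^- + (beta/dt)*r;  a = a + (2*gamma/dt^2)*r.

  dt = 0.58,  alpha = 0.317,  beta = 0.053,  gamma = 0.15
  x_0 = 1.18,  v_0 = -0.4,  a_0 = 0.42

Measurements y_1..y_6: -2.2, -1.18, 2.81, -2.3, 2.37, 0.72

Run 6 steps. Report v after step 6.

v_post = 3.4700

step 1: x_pred=1.0186  r=-3.2186  x^+=-0.0017  v^+=-0.4505  a^+=-2.4504
step 2: x_pred=-0.6751  r=-0.5049  x^+=-0.8352  v^+=-1.9179  a^+=-2.9006
step 3: x_pred=-2.4354  r=5.2454  x^+=-0.7726  v^+=-3.1209  a^+=1.7772
step 4: x_pred=-2.2838  r=-0.0162  x^+=-2.2889  v^+=-2.0916  a^+=1.7628
step 5: x_pred=-3.2056  r=5.5756  x^+=-1.4381  v^+=-0.5597  a^+=6.7351
step 6: x_pred=-0.6299  r=1.3499  x^+=-0.2020  v^+=3.4700  a^+=7.9389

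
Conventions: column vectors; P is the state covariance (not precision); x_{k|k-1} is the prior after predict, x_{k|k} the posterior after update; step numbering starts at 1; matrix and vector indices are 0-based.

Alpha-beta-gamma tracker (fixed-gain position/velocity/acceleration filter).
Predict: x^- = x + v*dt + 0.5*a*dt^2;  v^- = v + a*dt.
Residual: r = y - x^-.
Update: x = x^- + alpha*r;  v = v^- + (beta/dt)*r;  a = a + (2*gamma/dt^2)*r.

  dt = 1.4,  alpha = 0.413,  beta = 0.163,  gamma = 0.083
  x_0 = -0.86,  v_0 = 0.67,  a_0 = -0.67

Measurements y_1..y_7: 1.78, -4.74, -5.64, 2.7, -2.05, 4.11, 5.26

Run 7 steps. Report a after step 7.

step 1: x_pred=-0.5786  r=2.3586  x^+=0.3955  v^+=0.0066  a^+=-0.4702
step 2: x_pred=-0.0561  r=-4.6839  x^+=-1.9905  v^+=-1.1971  a^+=-0.8669
step 3: x_pred=-4.5160  r=-1.1240  x^+=-4.9802  v^+=-2.5416  a^+=-0.9621
step 4: x_pred=-9.4814  r=12.1814  x^+=-4.4505  v^+=-2.4704  a^+=0.0696
step 5: x_pred=-7.8408  r=5.7908  x^+=-5.4492  v^+=-1.6988  a^+=0.5600
step 6: x_pred=-7.2787  r=11.3887  x^+=-2.5752  v^+=0.4112  a^+=1.5246
step 7: x_pred=-0.5054  r=5.7654  x^+=1.8757  v^+=3.2169  a^+=2.0129

a_post = 2.0129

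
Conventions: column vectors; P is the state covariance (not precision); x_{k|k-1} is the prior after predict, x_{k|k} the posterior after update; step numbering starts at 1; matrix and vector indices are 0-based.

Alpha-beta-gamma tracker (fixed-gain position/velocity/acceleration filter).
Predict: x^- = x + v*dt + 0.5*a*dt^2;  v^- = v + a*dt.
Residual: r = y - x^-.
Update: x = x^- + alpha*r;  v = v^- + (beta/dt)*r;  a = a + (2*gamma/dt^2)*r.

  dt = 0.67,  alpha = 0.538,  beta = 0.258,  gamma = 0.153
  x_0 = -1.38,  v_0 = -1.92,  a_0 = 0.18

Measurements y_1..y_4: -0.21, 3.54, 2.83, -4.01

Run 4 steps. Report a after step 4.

a_post = -3.6531

step 1: x_pred=-2.6260  r=2.4160  x^+=-1.3262  v^+=-0.8691  a^+=1.8269
step 2: x_pred=-1.4984  r=5.0384  x^+=1.2123  v^+=2.2951  a^+=5.2614
step 3: x_pred=3.9309  r=-1.1009  x^+=3.3386  v^+=5.3963  a^+=4.5110
step 4: x_pred=7.9667  r=-11.9767  x^+=1.5232  v^+=3.8068  a^+=-3.6531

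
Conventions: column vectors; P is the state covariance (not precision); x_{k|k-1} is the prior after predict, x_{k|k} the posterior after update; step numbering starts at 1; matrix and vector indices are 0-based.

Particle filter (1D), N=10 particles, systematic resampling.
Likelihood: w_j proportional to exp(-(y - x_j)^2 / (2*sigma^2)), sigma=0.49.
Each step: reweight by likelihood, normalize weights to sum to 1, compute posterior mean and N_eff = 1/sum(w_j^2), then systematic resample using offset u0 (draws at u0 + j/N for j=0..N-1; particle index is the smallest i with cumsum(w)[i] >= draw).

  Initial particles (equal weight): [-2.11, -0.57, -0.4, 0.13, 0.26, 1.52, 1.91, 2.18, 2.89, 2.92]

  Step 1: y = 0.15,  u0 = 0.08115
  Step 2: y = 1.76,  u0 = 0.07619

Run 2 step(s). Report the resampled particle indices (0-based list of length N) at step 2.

resampled_idx = [3, 5, 6, 6, 7, 7, 8, 8, 9, 9]

step 1: w=[0.0000, 0.1184, 0.1857, 0.3483, 0.3399, 0.0070, 0.0006, 0.0001, 0.0000, 0.0000]  mean=0.0037  Neff=3.5034  idx=[1, 2, 2, 3, 3, 3, 4, 4, 4, 4]
step 2: w=[0.0003, 0.0012, 0.0012, 0.0809, 0.0809, 0.0809, 0.1887, 0.1887, 0.1887, 0.1887]  mean=0.2266  Neff=6.1723  idx=[3, 5, 6, 6, 7, 7, 8, 8, 9, 9]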